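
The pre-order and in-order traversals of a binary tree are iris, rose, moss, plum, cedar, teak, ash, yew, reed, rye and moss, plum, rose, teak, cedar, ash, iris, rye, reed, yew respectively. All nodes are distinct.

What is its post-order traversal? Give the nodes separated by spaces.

plum moss teak ash cedar rose rye reed yew iris

The first element of pre-order is the root; it splits in-order into left and right subtrees.
Root iris: left subtree has 6 nodes {moss, plum, rose, teak, cedar, ash}, right has 3 {rye, reed, yew}.
  Root rose: left subtree has 2 nodes {moss, plum}, right has 3 {teak, cedar, ash}.
    Root moss: left subtree has 0 nodes { }, right has 1 {plum}.
    Root cedar: left subtree has 1 node {teak}, right has 1 {ash}.
  Root yew: left subtree has 2 nodes {rye, reed}, right has 0 { }.
    Root reed: left subtree has 1 node {rye}, right has 0 { }.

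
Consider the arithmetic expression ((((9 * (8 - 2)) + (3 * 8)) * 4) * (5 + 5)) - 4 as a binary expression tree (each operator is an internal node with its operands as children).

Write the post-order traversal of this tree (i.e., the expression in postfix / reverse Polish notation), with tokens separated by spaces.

Post-order on an expression tree gives postfix notation: for each operator, emit left operand, right operand, then the operator.

9 8 2 - * 3 8 * + 4 * 5 5 + * 4 -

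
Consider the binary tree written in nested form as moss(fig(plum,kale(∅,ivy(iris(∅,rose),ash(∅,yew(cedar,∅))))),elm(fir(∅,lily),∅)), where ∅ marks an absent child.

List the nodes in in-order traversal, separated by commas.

plum, fig, kale, iris, rose, ivy, ash, cedar, yew, moss, fir, lily, elm

In-order visits the left subtree, then the node, then the right subtree.
At moss: go left to fig.
  At fig: go left to plum.
    plum is a leaf — visit plum.
  Visit fig.
  At fig: go right to kale.
    At kale: no left child.
    Visit kale.
    At kale: go right to ivy.
      At ivy: go left to iris.
        At iris: no left child.
        Visit iris.
        At iris: go right to rose.
          rose is a leaf — visit rose.
      Visit ivy.
      At ivy: go right to ash.
        At ash: no left child.
        Visit ash.
        At ash: go right to yew.
          At yew: go left to cedar.
            cedar is a leaf — visit cedar.
          Visit yew.
          At yew: no right child.
Visit moss.
At moss: go right to elm.
  At elm: go left to fir.
    At fir: no left child.
    Visit fir.
    At fir: go right to lily.
      lily is a leaf — visit lily.
  Visit elm.
  At elm: no right child.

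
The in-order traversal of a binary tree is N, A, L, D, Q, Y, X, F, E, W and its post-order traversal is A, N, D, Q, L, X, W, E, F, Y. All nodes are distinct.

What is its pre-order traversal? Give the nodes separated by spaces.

Y L N A Q D F X E W

The last element of post-order is the root; it splits in-order into left and right subtrees.
Root Y: left subtree has 5 nodes {N, A, L, D, Q}, right has 4 {X, F, E, W}.
  Root L: left subtree has 2 nodes {N, A}, right has 2 {D, Q}.
    Root N: left subtree has 0 nodes { }, right has 1 {A}.
    Root Q: left subtree has 1 node {D}, right has 0 { }.
  Root F: left subtree has 1 node {X}, right has 2 {E, W}.
    Root E: left subtree has 0 nodes { }, right has 1 {W}.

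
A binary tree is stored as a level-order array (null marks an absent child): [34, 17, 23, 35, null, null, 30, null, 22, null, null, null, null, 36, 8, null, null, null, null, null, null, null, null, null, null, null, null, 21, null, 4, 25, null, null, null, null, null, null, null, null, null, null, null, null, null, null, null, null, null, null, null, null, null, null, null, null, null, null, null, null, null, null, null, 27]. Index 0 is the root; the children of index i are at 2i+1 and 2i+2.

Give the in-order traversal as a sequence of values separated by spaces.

35 22 17 34 23 21 36 30 4 8 25 27

In-order visits the left subtree, then the node, then the right subtree.
At 34: go left to 17.
  At 17: go left to 35.
    At 35: no left child.
    Visit 35.
    At 35: go right to 22.
      22 is a leaf — visit 22.
  Visit 17.
  At 17: no right child.
Visit 34.
At 34: go right to 23.
  At 23: no left child.
  Visit 23.
  At 23: go right to 30.
    At 30: go left to 36.
      At 36: go left to 21.
        21 is a leaf — visit 21.
      Visit 36.
      At 36: no right child.
    Visit 30.
    At 30: go right to 8.
      At 8: go left to 4.
        4 is a leaf — visit 4.
      Visit 8.
      At 8: go right to 25.
        At 25: no left child.
        Visit 25.
        At 25: go right to 27.
          27 is a leaf — visit 27.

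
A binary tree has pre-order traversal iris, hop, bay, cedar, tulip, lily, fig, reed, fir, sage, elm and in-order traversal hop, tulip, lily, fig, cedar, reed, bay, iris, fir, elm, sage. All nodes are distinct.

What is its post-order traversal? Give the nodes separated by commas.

fig, lily, tulip, reed, cedar, bay, hop, elm, sage, fir, iris

The first element of pre-order is the root; it splits in-order into left and right subtrees.
Root iris: left subtree has 7 nodes {hop, tulip, lily, fig, cedar, reed, bay}, right has 3 {fir, elm, sage}.
  Root hop: left subtree has 0 nodes { }, right has 6 {tulip, lily, fig, cedar, reed, bay}.
    Root bay: left subtree has 5 nodes {tulip, lily, fig, cedar, reed}, right has 0 { }.
      Root cedar: left subtree has 3 nodes {tulip, lily, fig}, right has 1 {reed}.
        Root tulip: left subtree has 0 nodes { }, right has 2 {lily, fig}.
          Root lily: left subtree has 0 nodes { }, right has 1 {fig}.
  Root fir: left subtree has 0 nodes { }, right has 2 {elm, sage}.
    Root sage: left subtree has 1 node {elm}, right has 0 { }.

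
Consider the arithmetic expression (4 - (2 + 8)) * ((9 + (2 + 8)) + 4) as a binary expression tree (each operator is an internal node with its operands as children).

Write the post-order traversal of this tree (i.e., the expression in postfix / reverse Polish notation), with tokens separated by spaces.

Post-order on an expression tree gives postfix notation: for each operator, emit left operand, right operand, then the operator.

4 2 8 + - 9 2 8 + + 4 + *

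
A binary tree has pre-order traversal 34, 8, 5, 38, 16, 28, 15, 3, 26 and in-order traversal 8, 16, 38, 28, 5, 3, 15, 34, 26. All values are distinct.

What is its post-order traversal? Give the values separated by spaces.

The first element of pre-order is the root; it splits in-order into left and right subtrees.
Root 34: left subtree has 7 nodes {8, 16, 38, 28, 5, 3, 15}, right has 1 {26}.
  Root 8: left subtree has 0 nodes { }, right has 6 {16, 38, 28, 5, 3, 15}.
    Root 5: left subtree has 3 nodes {16, 38, 28}, right has 2 {3, 15}.
      Root 38: left subtree has 1 node {16}, right has 1 {28}.
      Root 15: left subtree has 1 node {3}, right has 0 { }.

16 28 38 3 15 5 8 26 34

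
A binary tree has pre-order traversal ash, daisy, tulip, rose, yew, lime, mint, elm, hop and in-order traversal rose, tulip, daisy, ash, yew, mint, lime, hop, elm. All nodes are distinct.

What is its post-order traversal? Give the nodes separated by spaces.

The first element of pre-order is the root; it splits in-order into left and right subtrees.
Root ash: left subtree has 3 nodes {rose, tulip, daisy}, right has 5 {yew, mint, lime, hop, elm}.
  Root daisy: left subtree has 2 nodes {rose, tulip}, right has 0 { }.
    Root tulip: left subtree has 1 node {rose}, right has 0 { }.
  Root yew: left subtree has 0 nodes { }, right has 4 {mint, lime, hop, elm}.
    Root lime: left subtree has 1 node {mint}, right has 2 {hop, elm}.
      Root elm: left subtree has 1 node {hop}, right has 0 { }.

rose tulip daisy mint hop elm lime yew ash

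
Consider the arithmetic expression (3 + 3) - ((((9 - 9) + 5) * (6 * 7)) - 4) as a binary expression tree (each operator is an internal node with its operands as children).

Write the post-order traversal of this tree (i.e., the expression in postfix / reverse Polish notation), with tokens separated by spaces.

3 3 + 9 9 - 5 + 6 7 * * 4 - -

Post-order on an expression tree gives postfix notation: for each operator, emit left operand, right operand, then the operator.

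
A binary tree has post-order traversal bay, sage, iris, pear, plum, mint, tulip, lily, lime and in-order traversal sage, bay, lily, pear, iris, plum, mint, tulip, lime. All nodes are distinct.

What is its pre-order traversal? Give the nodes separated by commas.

lime, lily, sage, bay, tulip, mint, plum, pear, iris

The last element of post-order is the root; it splits in-order into left and right subtrees.
Root lime: left subtree has 8 nodes {sage, bay, lily, pear, iris, plum, mint, tulip}, right has 0 { }.
  Root lily: left subtree has 2 nodes {sage, bay}, right has 5 {pear, iris, plum, mint, tulip}.
    Root sage: left subtree has 0 nodes { }, right has 1 {bay}.
    Root tulip: left subtree has 4 nodes {pear, iris, plum, mint}, right has 0 { }.
      Root mint: left subtree has 3 nodes {pear, iris, plum}, right has 0 { }.
        Root plum: left subtree has 2 nodes {pear, iris}, right has 0 { }.
          Root pear: left subtree has 0 nodes { }, right has 1 {iris}.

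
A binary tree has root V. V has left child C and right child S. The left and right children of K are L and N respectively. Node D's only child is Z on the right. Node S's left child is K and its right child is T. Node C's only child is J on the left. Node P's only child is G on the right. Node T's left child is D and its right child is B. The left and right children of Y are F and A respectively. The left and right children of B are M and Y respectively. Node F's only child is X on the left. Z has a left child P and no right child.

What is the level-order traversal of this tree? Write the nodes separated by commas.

Level-order visits nodes level by level from the root, left to right within each level.
Level 0: V
Level 1: C, S
Level 2: J, K, T
Level 3: L, N, D, B
Level 4: Z, M, Y
Level 5: P, F, A
Level 6: G, X

V, C, S, J, K, T, L, N, D, B, Z, M, Y, P, F, A, G, X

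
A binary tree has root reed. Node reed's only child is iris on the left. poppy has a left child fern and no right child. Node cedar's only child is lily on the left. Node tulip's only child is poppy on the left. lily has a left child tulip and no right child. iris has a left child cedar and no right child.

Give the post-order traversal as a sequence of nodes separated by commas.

Post-order visits the left subtree, then the right subtree, then the node.
At reed: go left to iris.
  At iris: go left to cedar.
    At cedar: go left to lily.
      At lily: go left to tulip.
        At tulip: go left to poppy.
          At poppy: go left to fern.
            fern is a leaf — visit fern.
          At poppy: no right child.
          Visit poppy.
        At tulip: no right child.
        Visit tulip.
      At lily: no right child.
      Visit lily.
    At cedar: no right child.
    Visit cedar.
  At iris: no right child.
  Visit iris.
At reed: no right child.
Visit reed.

fern, poppy, tulip, lily, cedar, iris, reed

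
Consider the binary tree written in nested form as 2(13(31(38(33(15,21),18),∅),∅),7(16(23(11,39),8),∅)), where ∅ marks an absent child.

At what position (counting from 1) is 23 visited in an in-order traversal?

10

In-order visits the left subtree, then the node, then the right subtree.
At 2: go left to 13.
  At 13: go left to 31.
    At 31: go left to 38.
      At 38: go left to 33.
        At 33: go left to 15.
          15 is a leaf — visit 15.
        Visit 33.
        At 33: go right to 21.
          21 is a leaf — visit 21.
      Visit 38.
      At 38: go right to 18.
        18 is a leaf — visit 18.
    Visit 31.
    At 31: no right child.
  Visit 13.
  At 13: no right child.
Visit 2.
At 2: go right to 7.
  At 7: go left to 16.
    At 16: go left to 23.
      At 23: go left to 11.
        11 is a leaf — visit 11.
      Visit 23.
      At 23: go right to 39.
        39 is a leaf — visit 39.
    Visit 16.
    At 16: go right to 8.
      8 is a leaf — visit 8.
  Visit 7.
  At 7: no right child.
Full in-order sequence: 15, 33, 21, 38, 18, 31, 13, 2, 11, 23, 39, 16, 8, 7.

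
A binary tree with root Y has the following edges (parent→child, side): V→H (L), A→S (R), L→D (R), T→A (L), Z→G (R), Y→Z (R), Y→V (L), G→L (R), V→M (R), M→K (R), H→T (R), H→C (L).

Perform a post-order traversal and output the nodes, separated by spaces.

Post-order visits the left subtree, then the right subtree, then the node.
At Y: go left to V.
  At V: go left to H.
    At H: go left to C.
      C is a leaf — visit C.
    At H: go right to T.
      At T: go left to A.
        At A: no left child.
        At A: go right to S.
          S is a leaf — visit S.
        Visit A.
      At T: no right child.
      Visit T.
    Visit H.
  At V: go right to M.
    At M: no left child.
    At M: go right to K.
      K is a leaf — visit K.
    Visit M.
  Visit V.
At Y: go right to Z.
  At Z: no left child.
  At Z: go right to G.
    At G: no left child.
    At G: go right to L.
      At L: no left child.
      At L: go right to D.
        D is a leaf — visit D.
      Visit L.
    Visit G.
  Visit Z.
Visit Y.

C S A T H K M V D L G Z Y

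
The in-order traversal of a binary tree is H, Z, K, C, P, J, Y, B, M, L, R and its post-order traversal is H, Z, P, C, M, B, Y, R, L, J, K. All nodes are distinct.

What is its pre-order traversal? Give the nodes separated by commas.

The last element of post-order is the root; it splits in-order into left and right subtrees.
Root K: left subtree has 2 nodes {H, Z}, right has 8 {C, P, J, Y, B, M, L, R}.
  Root Z: left subtree has 1 node {H}, right has 0 { }.
  Root J: left subtree has 2 nodes {C, P}, right has 5 {Y, B, M, L, R}.
    Root C: left subtree has 0 nodes { }, right has 1 {P}.
    Root L: left subtree has 3 nodes {Y, B, M}, right has 1 {R}.
      Root Y: left subtree has 0 nodes { }, right has 2 {B, M}.
        Root B: left subtree has 0 nodes { }, right has 1 {M}.

K, Z, H, J, C, P, L, Y, B, M, R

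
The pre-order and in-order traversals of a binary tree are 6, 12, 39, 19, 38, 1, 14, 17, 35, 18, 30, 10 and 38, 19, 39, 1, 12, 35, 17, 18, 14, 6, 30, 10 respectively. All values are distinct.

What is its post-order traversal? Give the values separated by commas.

38, 19, 1, 39, 35, 18, 17, 14, 12, 10, 30, 6

The first element of pre-order is the root; it splits in-order into left and right subtrees.
Root 6: left subtree has 9 nodes {38, 19, 39, 1, 12, 35, 17, 18, 14}, right has 2 {30, 10}.
  Root 12: left subtree has 4 nodes {38, 19, 39, 1}, right has 4 {35, 17, 18, 14}.
    Root 39: left subtree has 2 nodes {38, 19}, right has 1 {1}.
      Root 19: left subtree has 1 node {38}, right has 0 { }.
    Root 14: left subtree has 3 nodes {35, 17, 18}, right has 0 { }.
      Root 17: left subtree has 1 node {35}, right has 1 {18}.
  Root 30: left subtree has 0 nodes { }, right has 1 {10}.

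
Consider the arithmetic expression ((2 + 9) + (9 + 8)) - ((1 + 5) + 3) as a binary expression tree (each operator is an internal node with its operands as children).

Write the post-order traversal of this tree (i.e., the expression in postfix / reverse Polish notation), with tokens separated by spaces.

Post-order on an expression tree gives postfix notation: for each operator, emit left operand, right operand, then the operator.

2 9 + 9 8 + + 1 5 + 3 + -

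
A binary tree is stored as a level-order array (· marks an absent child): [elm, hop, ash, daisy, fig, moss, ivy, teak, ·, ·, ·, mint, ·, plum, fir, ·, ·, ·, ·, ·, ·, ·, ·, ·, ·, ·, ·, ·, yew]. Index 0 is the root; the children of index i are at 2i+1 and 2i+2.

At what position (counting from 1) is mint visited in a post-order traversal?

Post-order visits the left subtree, then the right subtree, then the node.
At elm: go left to hop.
  At hop: go left to daisy.
    At daisy: go left to teak.
      teak is a leaf — visit teak.
    At daisy: no right child.
    Visit daisy.
  At hop: go right to fig.
    fig is a leaf — visit fig.
  Visit hop.
At elm: go right to ash.
  At ash: go left to moss.
    At moss: go left to mint.
      mint is a leaf — visit mint.
    At moss: no right child.
    Visit moss.
  At ash: go right to ivy.
    At ivy: go left to plum.
      At plum: no left child.
      At plum: go right to yew.
        yew is a leaf — visit yew.
      Visit plum.
    At ivy: go right to fir.
      fir is a leaf — visit fir.
    Visit ivy.
  Visit ash.
Visit elm.
Full post-order sequence: teak, daisy, fig, hop, mint, moss, yew, plum, fir, ivy, ash, elm.

5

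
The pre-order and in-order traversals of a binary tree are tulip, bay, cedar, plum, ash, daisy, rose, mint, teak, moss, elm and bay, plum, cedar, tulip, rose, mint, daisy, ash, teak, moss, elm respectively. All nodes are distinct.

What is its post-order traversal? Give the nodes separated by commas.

The first element of pre-order is the root; it splits in-order into left and right subtrees.
Root tulip: left subtree has 3 nodes {bay, plum, cedar}, right has 7 {rose, mint, daisy, ash, teak, moss, elm}.
  Root bay: left subtree has 0 nodes { }, right has 2 {plum, cedar}.
    Root cedar: left subtree has 1 node {plum}, right has 0 { }.
  Root ash: left subtree has 3 nodes {rose, mint, daisy}, right has 3 {teak, moss, elm}.
    Root daisy: left subtree has 2 nodes {rose, mint}, right has 0 { }.
      Root rose: left subtree has 0 nodes { }, right has 1 {mint}.
    Root teak: left subtree has 0 nodes { }, right has 2 {moss, elm}.
      Root moss: left subtree has 0 nodes { }, right has 1 {elm}.

plum, cedar, bay, mint, rose, daisy, elm, moss, teak, ash, tulip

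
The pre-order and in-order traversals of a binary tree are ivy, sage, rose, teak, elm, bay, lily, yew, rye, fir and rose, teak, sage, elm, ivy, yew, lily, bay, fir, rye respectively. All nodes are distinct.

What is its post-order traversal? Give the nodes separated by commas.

teak, rose, elm, sage, yew, lily, fir, rye, bay, ivy

The first element of pre-order is the root; it splits in-order into left and right subtrees.
Root ivy: left subtree has 4 nodes {rose, teak, sage, elm}, right has 5 {yew, lily, bay, fir, rye}.
  Root sage: left subtree has 2 nodes {rose, teak}, right has 1 {elm}.
    Root rose: left subtree has 0 nodes { }, right has 1 {teak}.
  Root bay: left subtree has 2 nodes {yew, lily}, right has 2 {fir, rye}.
    Root lily: left subtree has 1 node {yew}, right has 0 { }.
    Root rye: left subtree has 1 node {fir}, right has 0 { }.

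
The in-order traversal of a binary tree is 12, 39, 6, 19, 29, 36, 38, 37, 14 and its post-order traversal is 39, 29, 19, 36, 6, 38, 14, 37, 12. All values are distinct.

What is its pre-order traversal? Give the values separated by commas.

12, 37, 38, 6, 39, 36, 19, 29, 14

The last element of post-order is the root; it splits in-order into left and right subtrees.
Root 12: left subtree has 0 nodes { }, right has 8 {39, 6, 19, 29, 36, 38, 37, 14}.
  Root 37: left subtree has 6 nodes {39, 6, 19, 29, 36, 38}, right has 1 {14}.
    Root 38: left subtree has 5 nodes {39, 6, 19, 29, 36}, right has 0 { }.
      Root 6: left subtree has 1 node {39}, right has 3 {19, 29, 36}.
        Root 36: left subtree has 2 nodes {19, 29}, right has 0 { }.
          Root 19: left subtree has 0 nodes { }, right has 1 {29}.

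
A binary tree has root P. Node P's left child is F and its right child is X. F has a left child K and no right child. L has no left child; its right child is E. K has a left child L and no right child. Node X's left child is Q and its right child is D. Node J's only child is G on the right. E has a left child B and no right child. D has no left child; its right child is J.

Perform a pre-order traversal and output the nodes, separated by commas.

Pre-order visits the node, then its left subtree, then its right subtree.
Visit P.
At P: go left to F.
  Visit F.
  At F: go left to K.
    Visit K.
    At K: go left to L.
      Visit L.
      At L: no left child.
      At L: go right to E.
        Visit E.
        At E: go left to B.
          B is a leaf — visit B.
        At E: no right child.
    At K: no right child.
  At F: no right child.
At P: go right to X.
  Visit X.
  At X: go left to Q.
    Q is a leaf — visit Q.
  At X: go right to D.
    Visit D.
    At D: no left child.
    At D: go right to J.
      Visit J.
      At J: no left child.
      At J: go right to G.
        G is a leaf — visit G.

P, F, K, L, E, B, X, Q, D, J, G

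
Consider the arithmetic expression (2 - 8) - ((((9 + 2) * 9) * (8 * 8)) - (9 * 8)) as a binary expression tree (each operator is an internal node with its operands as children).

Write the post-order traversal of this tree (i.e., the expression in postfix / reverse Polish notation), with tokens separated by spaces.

2 8 - 9 2 + 9 * 8 8 * * 9 8 * - -

Post-order on an expression tree gives postfix notation: for each operator, emit left operand, right operand, then the operator.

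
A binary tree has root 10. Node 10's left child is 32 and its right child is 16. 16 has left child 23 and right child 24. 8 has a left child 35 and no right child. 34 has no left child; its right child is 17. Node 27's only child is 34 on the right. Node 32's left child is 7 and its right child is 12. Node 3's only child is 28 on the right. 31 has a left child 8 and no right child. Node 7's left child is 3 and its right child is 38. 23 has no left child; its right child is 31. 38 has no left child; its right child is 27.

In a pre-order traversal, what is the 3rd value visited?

7

Pre-order visits the node, then its left subtree, then its right subtree.
Visit 10.
At 10: go left to 32.
  Visit 32.
  At 32: go left to 7.
    Visit 7.
    At 7: go left to 3.
      Visit 3.
      At 3: no left child.
      At 3: go right to 28.
        28 is a leaf — visit 28.
    At 7: go right to 38.
      Visit 38.
      At 38: no left child.
      At 38: go right to 27.
        Visit 27.
        At 27: no left child.
        At 27: go right to 34.
          Visit 34.
          At 34: no left child.
          At 34: go right to 17.
            17 is a leaf — visit 17.
  At 32: go right to 12.
    12 is a leaf — visit 12.
At 10: go right to 16.
  Visit 16.
  At 16: go left to 23.
    Visit 23.
    At 23: no left child.
    At 23: go right to 31.
      Visit 31.
      At 31: go left to 8.
        Visit 8.
        At 8: go left to 35.
          35 is a leaf — visit 35.
        At 8: no right child.
      At 31: no right child.
  At 16: go right to 24.
    24 is a leaf — visit 24.
Full pre-order sequence: 10, 32, 7, 3, 28, 38, 27, 34, 17, 12, 16, 23, 31, 8, 35, 24.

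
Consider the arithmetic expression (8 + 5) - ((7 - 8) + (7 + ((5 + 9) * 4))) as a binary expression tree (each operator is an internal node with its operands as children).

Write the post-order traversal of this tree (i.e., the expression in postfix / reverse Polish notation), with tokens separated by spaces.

8 5 + 7 8 - 7 5 9 + 4 * + + -

Post-order on an expression tree gives postfix notation: for each operator, emit left operand, right operand, then the operator.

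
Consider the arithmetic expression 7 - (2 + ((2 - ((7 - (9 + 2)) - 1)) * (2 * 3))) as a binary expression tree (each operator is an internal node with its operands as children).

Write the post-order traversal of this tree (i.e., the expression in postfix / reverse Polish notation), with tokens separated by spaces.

7 2 2 7 9 2 + - 1 - - 2 3 * * + -

Post-order on an expression tree gives postfix notation: for each operator, emit left operand, right operand, then the operator.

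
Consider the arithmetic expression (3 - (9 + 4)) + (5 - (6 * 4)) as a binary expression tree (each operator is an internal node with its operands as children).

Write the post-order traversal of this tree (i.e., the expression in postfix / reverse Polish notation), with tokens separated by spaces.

Post-order on an expression tree gives postfix notation: for each operator, emit left operand, right operand, then the operator.

3 9 4 + - 5 6 4 * - +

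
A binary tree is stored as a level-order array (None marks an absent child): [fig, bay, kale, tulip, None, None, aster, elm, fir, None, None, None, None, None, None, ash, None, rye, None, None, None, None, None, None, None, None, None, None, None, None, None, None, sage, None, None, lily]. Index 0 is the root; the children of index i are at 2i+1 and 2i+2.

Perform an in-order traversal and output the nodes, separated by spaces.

In-order visits the left subtree, then the node, then the right subtree.
At fig: go left to bay.
  At bay: go left to tulip.
    At tulip: go left to elm.
      At elm: go left to ash.
        At ash: no left child.
        Visit ash.
        At ash: go right to sage.
          sage is a leaf — visit sage.
      Visit elm.
      At elm: no right child.
    Visit tulip.
    At tulip: go right to fir.
      At fir: go left to rye.
        At rye: go left to lily.
          lily is a leaf — visit lily.
        Visit rye.
        At rye: no right child.
      Visit fir.
      At fir: no right child.
  Visit bay.
  At bay: no right child.
Visit fig.
At fig: go right to kale.
  At kale: no left child.
  Visit kale.
  At kale: go right to aster.
    aster is a leaf — visit aster.

ash sage elm tulip lily rye fir bay fig kale aster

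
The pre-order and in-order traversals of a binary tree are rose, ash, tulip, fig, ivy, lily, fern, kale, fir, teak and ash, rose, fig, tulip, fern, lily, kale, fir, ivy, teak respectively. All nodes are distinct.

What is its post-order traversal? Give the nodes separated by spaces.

The first element of pre-order is the root; it splits in-order into left and right subtrees.
Root rose: left subtree has 1 node {ash}, right has 8 {fig, tulip, fern, lily, kale, fir, ivy, teak}.
  Root tulip: left subtree has 1 node {fig}, right has 6 {fern, lily, kale, fir, ivy, teak}.
    Root ivy: left subtree has 4 nodes {fern, lily, kale, fir}, right has 1 {teak}.
      Root lily: left subtree has 1 node {fern}, right has 2 {kale, fir}.
        Root kale: left subtree has 0 nodes { }, right has 1 {fir}.

ash fig fern fir kale lily teak ivy tulip rose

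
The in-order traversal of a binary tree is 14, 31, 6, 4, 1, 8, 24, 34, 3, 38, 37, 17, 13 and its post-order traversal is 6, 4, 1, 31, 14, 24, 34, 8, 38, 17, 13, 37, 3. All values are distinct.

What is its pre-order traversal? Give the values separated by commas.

The last element of post-order is the root; it splits in-order into left and right subtrees.
Root 3: left subtree has 8 nodes {14, 31, 6, 4, 1, 8, 24, 34}, right has 4 {38, 37, 17, 13}.
  Root 8: left subtree has 5 nodes {14, 31, 6, 4, 1}, right has 2 {24, 34}.
    Root 14: left subtree has 0 nodes { }, right has 4 {31, 6, 4, 1}.
      Root 31: left subtree has 0 nodes { }, right has 3 {6, 4, 1}.
        Root 1: left subtree has 2 nodes {6, 4}, right has 0 { }.
          Root 4: left subtree has 1 node {6}, right has 0 { }.
    Root 34: left subtree has 1 node {24}, right has 0 { }.
  Root 37: left subtree has 1 node {38}, right has 2 {17, 13}.
    Root 13: left subtree has 1 node {17}, right has 0 { }.

3, 8, 14, 31, 1, 4, 6, 34, 24, 37, 38, 13, 17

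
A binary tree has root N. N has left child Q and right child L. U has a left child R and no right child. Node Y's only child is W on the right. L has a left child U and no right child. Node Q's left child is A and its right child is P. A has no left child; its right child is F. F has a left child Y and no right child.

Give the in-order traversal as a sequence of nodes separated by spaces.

In-order visits the left subtree, then the node, then the right subtree.
At N: go left to Q.
  At Q: go left to A.
    At A: no left child.
    Visit A.
    At A: go right to F.
      At F: go left to Y.
        At Y: no left child.
        Visit Y.
        At Y: go right to W.
          W is a leaf — visit W.
      Visit F.
      At F: no right child.
  Visit Q.
  At Q: go right to P.
    P is a leaf — visit P.
Visit N.
At N: go right to L.
  At L: go left to U.
    At U: go left to R.
      R is a leaf — visit R.
    Visit U.
    At U: no right child.
  Visit L.
  At L: no right child.

A Y W F Q P N R U L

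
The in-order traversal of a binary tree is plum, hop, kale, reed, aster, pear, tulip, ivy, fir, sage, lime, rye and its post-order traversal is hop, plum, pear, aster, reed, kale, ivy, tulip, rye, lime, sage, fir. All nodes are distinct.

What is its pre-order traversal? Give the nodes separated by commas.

The last element of post-order is the root; it splits in-order into left and right subtrees.
Root fir: left subtree has 8 nodes {plum, hop, kale, reed, aster, pear, tulip, ivy}, right has 3 {sage, lime, rye}.
  Root tulip: left subtree has 6 nodes {plum, hop, kale, reed, aster, pear}, right has 1 {ivy}.
    Root kale: left subtree has 2 nodes {plum, hop}, right has 3 {reed, aster, pear}.
      Root plum: left subtree has 0 nodes { }, right has 1 {hop}.
      Root reed: left subtree has 0 nodes { }, right has 2 {aster, pear}.
        Root aster: left subtree has 0 nodes { }, right has 1 {pear}.
  Root sage: left subtree has 0 nodes { }, right has 2 {lime, rye}.
    Root lime: left subtree has 0 nodes { }, right has 1 {rye}.

fir, tulip, kale, plum, hop, reed, aster, pear, ivy, sage, lime, rye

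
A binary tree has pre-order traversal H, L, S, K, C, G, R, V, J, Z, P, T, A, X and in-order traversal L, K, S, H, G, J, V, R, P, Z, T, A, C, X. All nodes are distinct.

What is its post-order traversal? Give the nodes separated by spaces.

K S L J V P A T Z R G X C H

The first element of pre-order is the root; it splits in-order into left and right subtrees.
Root H: left subtree has 3 nodes {L, K, S}, right has 10 {G, J, V, R, P, Z, T, A, C, X}.
  Root L: left subtree has 0 nodes { }, right has 2 {K, S}.
    Root S: left subtree has 1 node {K}, right has 0 { }.
  Root C: left subtree has 8 nodes {G, J, V, R, P, Z, T, A}, right has 1 {X}.
    Root G: left subtree has 0 nodes { }, right has 7 {J, V, R, P, Z, T, A}.
      Root R: left subtree has 2 nodes {J, V}, right has 4 {P, Z, T, A}.
        Root V: left subtree has 1 node {J}, right has 0 { }.
        Root Z: left subtree has 1 node {P}, right has 2 {T, A}.
          Root T: left subtree has 0 nodes { }, right has 1 {A}.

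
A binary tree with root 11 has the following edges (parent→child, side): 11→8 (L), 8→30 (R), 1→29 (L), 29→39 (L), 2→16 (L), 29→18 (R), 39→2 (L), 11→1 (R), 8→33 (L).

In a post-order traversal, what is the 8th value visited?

29

Post-order visits the left subtree, then the right subtree, then the node.
At 11: go left to 8.
  At 8: go left to 33.
    33 is a leaf — visit 33.
  At 8: go right to 30.
    30 is a leaf — visit 30.
  Visit 8.
At 11: go right to 1.
  At 1: go left to 29.
    At 29: go left to 39.
      At 39: go left to 2.
        At 2: go left to 16.
          16 is a leaf — visit 16.
        At 2: no right child.
        Visit 2.
      At 39: no right child.
      Visit 39.
    At 29: go right to 18.
      18 is a leaf — visit 18.
    Visit 29.
  At 1: no right child.
  Visit 1.
Visit 11.
Full post-order sequence: 33, 30, 8, 16, 2, 39, 18, 29, 1, 11.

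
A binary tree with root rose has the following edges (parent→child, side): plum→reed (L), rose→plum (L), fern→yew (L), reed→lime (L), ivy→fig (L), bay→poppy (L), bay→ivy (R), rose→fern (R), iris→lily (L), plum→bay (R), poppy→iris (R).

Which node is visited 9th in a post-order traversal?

Post-order visits the left subtree, then the right subtree, then the node.
At rose: go left to plum.
  At plum: go left to reed.
    At reed: go left to lime.
      lime is a leaf — visit lime.
    At reed: no right child.
    Visit reed.
  At plum: go right to bay.
    At bay: go left to poppy.
      At poppy: no left child.
      At poppy: go right to iris.
        At iris: go left to lily.
          lily is a leaf — visit lily.
        At iris: no right child.
        Visit iris.
      Visit poppy.
    At bay: go right to ivy.
      At ivy: go left to fig.
        fig is a leaf — visit fig.
      At ivy: no right child.
      Visit ivy.
    Visit bay.
  Visit plum.
At rose: go right to fern.
  At fern: go left to yew.
    yew is a leaf — visit yew.
  At fern: no right child.
  Visit fern.
Visit rose.
Full post-order sequence: lime, reed, lily, iris, poppy, fig, ivy, bay, plum, yew, fern, rose.

plum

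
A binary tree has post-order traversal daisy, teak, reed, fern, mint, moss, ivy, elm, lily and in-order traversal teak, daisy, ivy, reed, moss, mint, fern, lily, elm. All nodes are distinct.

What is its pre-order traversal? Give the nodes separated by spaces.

The last element of post-order is the root; it splits in-order into left and right subtrees.
Root lily: left subtree has 7 nodes {teak, daisy, ivy, reed, moss, mint, fern}, right has 1 {elm}.
  Root ivy: left subtree has 2 nodes {teak, daisy}, right has 4 {reed, moss, mint, fern}.
    Root teak: left subtree has 0 nodes { }, right has 1 {daisy}.
    Root moss: left subtree has 1 node {reed}, right has 2 {mint, fern}.
      Root mint: left subtree has 0 nodes { }, right has 1 {fern}.

lily ivy teak daisy moss reed mint fern elm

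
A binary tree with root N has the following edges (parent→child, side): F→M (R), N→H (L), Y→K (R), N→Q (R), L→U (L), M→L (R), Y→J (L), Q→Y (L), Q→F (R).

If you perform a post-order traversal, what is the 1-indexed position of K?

Post-order visits the left subtree, then the right subtree, then the node.
At N: go left to H.
  H is a leaf — visit H.
At N: go right to Q.
  At Q: go left to Y.
    At Y: go left to J.
      J is a leaf — visit J.
    At Y: go right to K.
      K is a leaf — visit K.
    Visit Y.
  At Q: go right to F.
    At F: no left child.
    At F: go right to M.
      At M: no left child.
      At M: go right to L.
        At L: go left to U.
          U is a leaf — visit U.
        At L: no right child.
        Visit L.
      Visit M.
    Visit F.
  Visit Q.
Visit N.
Full post-order sequence: H, J, K, Y, U, L, M, F, Q, N.

3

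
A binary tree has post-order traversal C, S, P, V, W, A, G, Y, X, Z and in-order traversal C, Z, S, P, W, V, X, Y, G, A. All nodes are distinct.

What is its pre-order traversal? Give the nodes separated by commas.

Z, C, X, W, P, S, V, Y, G, A

The last element of post-order is the root; it splits in-order into left and right subtrees.
Root Z: left subtree has 1 node {C}, right has 8 {S, P, W, V, X, Y, G, A}.
  Root X: left subtree has 4 nodes {S, P, W, V}, right has 3 {Y, G, A}.
    Root W: left subtree has 2 nodes {S, P}, right has 1 {V}.
      Root P: left subtree has 1 node {S}, right has 0 { }.
    Root Y: left subtree has 0 nodes { }, right has 2 {G, A}.
      Root G: left subtree has 0 nodes { }, right has 1 {A}.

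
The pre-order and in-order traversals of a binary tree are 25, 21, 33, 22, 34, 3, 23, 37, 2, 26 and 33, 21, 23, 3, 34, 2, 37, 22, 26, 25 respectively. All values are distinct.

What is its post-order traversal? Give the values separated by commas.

The first element of pre-order is the root; it splits in-order into left and right subtrees.
Root 25: left subtree has 9 nodes {33, 21, 23, 3, 34, 2, 37, 22, 26}, right has 0 { }.
  Root 21: left subtree has 1 node {33}, right has 7 {23, 3, 34, 2, 37, 22, 26}.
    Root 22: left subtree has 5 nodes {23, 3, 34, 2, 37}, right has 1 {26}.
      Root 34: left subtree has 2 nodes {23, 3}, right has 2 {2, 37}.
        Root 3: left subtree has 1 node {23}, right has 0 { }.
        Root 37: left subtree has 1 node {2}, right has 0 { }.

33, 23, 3, 2, 37, 34, 26, 22, 21, 25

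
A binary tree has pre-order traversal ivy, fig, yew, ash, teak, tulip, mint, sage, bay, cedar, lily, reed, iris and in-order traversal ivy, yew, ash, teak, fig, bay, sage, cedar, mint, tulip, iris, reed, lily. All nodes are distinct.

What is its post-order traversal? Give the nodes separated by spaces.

teak ash yew bay cedar sage mint iris reed lily tulip fig ivy

The first element of pre-order is the root; it splits in-order into left and right subtrees.
Root ivy: left subtree has 0 nodes { }, right has 12 {yew, ash, teak, fig, bay, sage, cedar, mint, tulip, iris, reed, lily}.
  Root fig: left subtree has 3 nodes {yew, ash, teak}, right has 8 {bay, sage, cedar, mint, tulip, iris, reed, lily}.
    Root yew: left subtree has 0 nodes { }, right has 2 {ash, teak}.
      Root ash: left subtree has 0 nodes { }, right has 1 {teak}.
    Root tulip: left subtree has 4 nodes {bay, sage, cedar, mint}, right has 3 {iris, reed, lily}.
      Root mint: left subtree has 3 nodes {bay, sage, cedar}, right has 0 { }.
        Root sage: left subtree has 1 node {bay}, right has 1 {cedar}.
      Root lily: left subtree has 2 nodes {iris, reed}, right has 0 { }.
        Root reed: left subtree has 1 node {iris}, right has 0 { }.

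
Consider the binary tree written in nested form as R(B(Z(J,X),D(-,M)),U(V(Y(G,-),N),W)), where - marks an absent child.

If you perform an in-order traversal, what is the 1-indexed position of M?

6

In-order visits the left subtree, then the node, then the right subtree.
At R: go left to B.
  At B: go left to Z.
    At Z: go left to J.
      J is a leaf — visit J.
    Visit Z.
    At Z: go right to X.
      X is a leaf — visit X.
  Visit B.
  At B: go right to D.
    At D: no left child.
    Visit D.
    At D: go right to M.
      M is a leaf — visit M.
Visit R.
At R: go right to U.
  At U: go left to V.
    At V: go left to Y.
      At Y: go left to G.
        G is a leaf — visit G.
      Visit Y.
      At Y: no right child.
    Visit V.
    At V: go right to N.
      N is a leaf — visit N.
  Visit U.
  At U: go right to W.
    W is a leaf — visit W.
Full in-order sequence: J, Z, X, B, D, M, R, G, Y, V, N, U, W.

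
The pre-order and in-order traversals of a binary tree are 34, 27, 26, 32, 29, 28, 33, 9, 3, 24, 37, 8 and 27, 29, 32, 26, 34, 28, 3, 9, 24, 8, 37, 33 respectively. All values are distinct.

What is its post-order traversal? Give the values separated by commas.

29, 32, 26, 27, 3, 8, 37, 24, 9, 33, 28, 34

The first element of pre-order is the root; it splits in-order into left and right subtrees.
Root 34: left subtree has 4 nodes {27, 29, 32, 26}, right has 7 {28, 3, 9, 24, 8, 37, 33}.
  Root 27: left subtree has 0 nodes { }, right has 3 {29, 32, 26}.
    Root 26: left subtree has 2 nodes {29, 32}, right has 0 { }.
      Root 32: left subtree has 1 node {29}, right has 0 { }.
  Root 28: left subtree has 0 nodes { }, right has 6 {3, 9, 24, 8, 37, 33}.
    Root 33: left subtree has 5 nodes {3, 9, 24, 8, 37}, right has 0 { }.
      Root 9: left subtree has 1 node {3}, right has 3 {24, 8, 37}.
        Root 24: left subtree has 0 nodes { }, right has 2 {8, 37}.
          Root 37: left subtree has 1 node {8}, right has 0 { }.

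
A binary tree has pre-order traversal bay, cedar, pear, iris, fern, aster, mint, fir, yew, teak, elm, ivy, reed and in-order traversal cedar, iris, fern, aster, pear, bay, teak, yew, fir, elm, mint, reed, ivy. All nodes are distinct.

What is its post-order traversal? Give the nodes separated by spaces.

The first element of pre-order is the root; it splits in-order into left and right subtrees.
Root bay: left subtree has 5 nodes {cedar, iris, fern, aster, pear}, right has 7 {teak, yew, fir, elm, mint, reed, ivy}.
  Root cedar: left subtree has 0 nodes { }, right has 4 {iris, fern, aster, pear}.
    Root pear: left subtree has 3 nodes {iris, fern, aster}, right has 0 { }.
      Root iris: left subtree has 0 nodes { }, right has 2 {fern, aster}.
        Root fern: left subtree has 0 nodes { }, right has 1 {aster}.
  Root mint: left subtree has 4 nodes {teak, yew, fir, elm}, right has 2 {reed, ivy}.
    Root fir: left subtree has 2 nodes {teak, yew}, right has 1 {elm}.
      Root yew: left subtree has 1 node {teak}, right has 0 { }.
    Root ivy: left subtree has 1 node {reed}, right has 0 { }.

aster fern iris pear cedar teak yew elm fir reed ivy mint bay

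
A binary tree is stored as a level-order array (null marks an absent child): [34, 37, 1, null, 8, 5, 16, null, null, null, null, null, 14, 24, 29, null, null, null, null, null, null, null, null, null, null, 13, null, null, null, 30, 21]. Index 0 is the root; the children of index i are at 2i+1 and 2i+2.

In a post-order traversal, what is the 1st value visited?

Post-order visits the left subtree, then the right subtree, then the node.
At 34: go left to 37.
  At 37: no left child.
  At 37: go right to 8.
    8 is a leaf — visit 8.
  Visit 37.
At 34: go right to 1.
  At 1: go left to 5.
    At 5: no left child.
    At 5: go right to 14.
      At 14: go left to 13.
        13 is a leaf — visit 13.
      At 14: no right child.
      Visit 14.
    Visit 5.
  At 1: go right to 16.
    At 16: go left to 24.
      24 is a leaf — visit 24.
    At 16: go right to 29.
      At 29: go left to 30.
        30 is a leaf — visit 30.
      At 29: go right to 21.
        21 is a leaf — visit 21.
      Visit 29.
    Visit 16.
  Visit 1.
Visit 34.
Full post-order sequence: 8, 37, 13, 14, 5, 24, 30, 21, 29, 16, 1, 34.

8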